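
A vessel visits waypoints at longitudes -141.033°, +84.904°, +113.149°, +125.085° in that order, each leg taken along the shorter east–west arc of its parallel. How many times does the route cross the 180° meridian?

1

Leg 1: -141.033° → +84.904°, shortest Δλ = -134.063° (west) — crosses 180°.
Leg 2: +84.904° → +113.149°, shortest Δλ = 28.245° (east) — does not cross 180°.
Leg 3: +113.149° → +125.085°, shortest Δλ = 11.936° (east) — does not cross 180°.
Total crossings: 1.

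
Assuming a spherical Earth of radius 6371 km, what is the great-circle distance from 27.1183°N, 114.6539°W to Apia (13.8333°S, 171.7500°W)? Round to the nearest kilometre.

7658 km

Δλ = -171.7500 − -114.6539 = -57.0961°.
Δφ = -13.8333 − 27.1183 = -40.9516°.
a = sin²(Δφ/2) + cos φ₁ · cos φ₂ · sin²(Δλ/2) = 0.319750.
c = 2·atan2(√a, √(1−a)) = 1.20199 rad → d = 6371·c ≈ 7657.89 km.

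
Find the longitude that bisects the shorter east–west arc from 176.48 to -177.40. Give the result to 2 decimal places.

+179.54°

Signed shortest Δλ from +176.48° to -177.40° is +6.12°.
Midpoint longitude = +176.48° + (+6.12°)/2 = +176.48° + 3.06° = +179.54°.
(The naïve average (+176.48 + -177.40)/2 = -0.46° is on the wrong side of the globe.)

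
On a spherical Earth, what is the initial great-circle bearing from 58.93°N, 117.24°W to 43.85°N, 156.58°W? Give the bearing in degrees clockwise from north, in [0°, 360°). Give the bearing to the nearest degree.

255°

Δλ = -156.58 − -117.24 = -39.34°.
θ = atan2( sin Δλ · cos φ₂ , cos φ₁ · sin φ₂ − sin φ₁ · cos φ₂ · cos Δλ )
  = atan2(-0.45716, -0.12020) = -104.731° → normalised to [0°, 360°): 255.269°.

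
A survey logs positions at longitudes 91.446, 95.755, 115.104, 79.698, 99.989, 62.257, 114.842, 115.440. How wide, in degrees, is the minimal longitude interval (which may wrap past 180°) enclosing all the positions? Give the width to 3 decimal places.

Sort the longitudes: +62.257°, +79.698°, +91.446°, +95.755°, +99.989°, +114.842°, +115.104°, +115.440°.
Eastward gaps between consecutive values (wrapping around): 17.441°, 11.748°, 4.309°, 4.234°, 14.853°, 0.262°, 0.336°, 306.817°.
Largest gap = 306.817° ⇒ minimal covering band is its complement: 360° − 306.817° = 53.183°.
Band runs from +62.257° eastward to +115.440°.

53.183°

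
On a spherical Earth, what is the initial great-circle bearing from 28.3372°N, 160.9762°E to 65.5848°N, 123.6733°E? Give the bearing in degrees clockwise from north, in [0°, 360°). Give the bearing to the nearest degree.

339°

Δλ = 123.6733 − 160.9762 = -37.3029°.
θ = atan2( sin Δλ · cos φ₂ , cos φ₁ · sin φ₂ − sin φ₁ · cos φ₂ · cos Δλ )
  = atan2(-0.25050, 0.64539) = -21.213° → normalised to [0°, 360°): 338.787°.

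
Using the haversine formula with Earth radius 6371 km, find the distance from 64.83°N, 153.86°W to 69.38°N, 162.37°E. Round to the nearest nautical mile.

1033 nmi

Δλ = 162.37 − -153.86 = 316.23°; wrapped into (−180°, 180°]: -43.77°.
Δφ = 69.38 − 64.83 = 4.55°.
a = sin²(Δφ/2) + cos φ₁ · cos φ₂ · sin²(Δλ/2) = 0.022386.
c = 2·atan2(√a, √(1−a)) = 0.30037 rad → d = 6371·c ≈ 1913.63 km ≈ 1033.28 nmi.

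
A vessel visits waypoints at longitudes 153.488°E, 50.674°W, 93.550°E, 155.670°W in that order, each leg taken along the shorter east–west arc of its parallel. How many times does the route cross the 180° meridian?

2

Leg 1: +153.488° → -50.674°, shortest Δλ = 155.838° (east) — crosses 180°.
Leg 2: -50.674° → +93.550°, shortest Δλ = 144.224° (east) — does not cross 180°.
Leg 3: +93.550° → -155.670°, shortest Δλ = 110.78° (east) — crosses 180°.
Total crossings: 2.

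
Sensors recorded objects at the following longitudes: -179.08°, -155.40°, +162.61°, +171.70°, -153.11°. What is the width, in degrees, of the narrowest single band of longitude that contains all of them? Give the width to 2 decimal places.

Sort the longitudes: -179.08°, -155.40°, -153.11°, +162.61°, +171.70°.
Eastward gaps between consecutive values (wrapping around): 23.68°, 2.29°, 315.72°, 9.09°, 9.22°.
Largest gap = 315.72° ⇒ minimal covering band is its complement: 360° − 315.72° = 44.28°.
Band runs from +162.61° eastward to -153.11°, crossing the antimeridian.

44.28°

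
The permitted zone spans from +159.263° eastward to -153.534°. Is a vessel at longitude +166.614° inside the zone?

Yes

Band width going east from +159.263° to -153.534°: ((-153.534 − 159.263) mod 360) = 47.203°.
Offset of +166.614° east of the west edge: ((166.614 − 159.263) mod 360) = 7.351°.
7.351° ≤ 47.203° ⇒ inside.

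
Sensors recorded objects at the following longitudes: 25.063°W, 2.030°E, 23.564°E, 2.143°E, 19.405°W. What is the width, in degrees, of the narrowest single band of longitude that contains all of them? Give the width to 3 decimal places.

Sort the longitudes: -25.063°, -19.405°, +2.030°, +2.143°, +23.564°.
Eastward gaps between consecutive values (wrapping around): 5.658°, 21.435°, 0.113°, 21.421°, 311.373°.
Largest gap = 311.373° ⇒ minimal covering band is its complement: 360° − 311.373° = 48.627°.
Band runs from -25.063° eastward to +23.564°.

48.627°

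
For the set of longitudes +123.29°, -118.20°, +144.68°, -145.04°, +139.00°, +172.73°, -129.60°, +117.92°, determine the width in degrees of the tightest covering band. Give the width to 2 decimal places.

Sort the longitudes: -145.04°, -129.60°, -118.20°, +117.92°, +123.29°, +139.00°, +144.68°, +172.73°.
Eastward gaps between consecutive values (wrapping around): 15.44°, 11.40°, 236.12°, 5.37°, 15.71°, 5.68°, 28.05°, 42.23°.
Largest gap = 236.12° ⇒ minimal covering band is its complement: 360° − 236.12° = 123.88°.
Band runs from +117.92° eastward to -118.20°, crossing the antimeridian.

123.88°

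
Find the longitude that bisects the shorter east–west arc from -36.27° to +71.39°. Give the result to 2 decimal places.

+17.56°

Signed shortest Δλ from -36.27° to +71.39° is +107.66°.
Midpoint longitude = -36.27° + (+107.66°)/2 = -36.27° + 53.83° = +17.56°.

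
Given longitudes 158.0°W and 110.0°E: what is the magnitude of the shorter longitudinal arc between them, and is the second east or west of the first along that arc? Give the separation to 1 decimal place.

92.0° west

Raw difference: 110.0 − -158.0 = 268.0°.
Normalise into (−180°, 180°]: 268.0° − 360° = -92.0°.
Negative ⇒ the second point lies to the west; separation 92.0°.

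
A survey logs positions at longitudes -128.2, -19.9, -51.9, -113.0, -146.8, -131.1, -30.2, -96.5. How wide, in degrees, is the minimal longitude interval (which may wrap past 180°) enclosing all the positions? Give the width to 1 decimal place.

Sort the longitudes: -146.8°, -131.1°, -128.2°, -113.0°, -96.5°, -51.9°, -30.2°, -19.9°.
Eastward gaps between consecutive values (wrapping around): 15.7°, 2.9°, 15.2°, 16.5°, 44.6°, 21.7°, 10.3°, 233.1°.
Largest gap = 233.1° ⇒ minimal covering band is its complement: 360° − 233.1° = 126.9°.
Band runs from -146.8° eastward to -19.9°.

126.9°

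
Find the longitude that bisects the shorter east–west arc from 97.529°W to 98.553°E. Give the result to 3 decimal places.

Signed shortest Δλ from -97.529° to +98.553° is -163.918°.
Midpoint longitude = -97.529° + (-163.918°)/2 = -97.529° − 81.959° = -179.488°.
(The naïve average (-97.529 + +98.553)/2 = 0.512° is on the wrong side of the globe.)

179.488°W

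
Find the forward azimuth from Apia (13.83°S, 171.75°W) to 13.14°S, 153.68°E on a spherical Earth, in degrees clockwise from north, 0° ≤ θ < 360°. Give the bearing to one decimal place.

Δλ = 153.68 − -171.75 = 325.43°; wrapped into (−180°, 180°]: -34.57°.
θ = atan2( sin Δλ · cos φ₂ , cos φ₁ · sin φ₂ − sin φ₁ · cos φ₂ · cos Δλ )
  = atan2(-0.55256, -0.02906) = -93.010° → normalised to [0°, 360°): 266.990°.

267.0°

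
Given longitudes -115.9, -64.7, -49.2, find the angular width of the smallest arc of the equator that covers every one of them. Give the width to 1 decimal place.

66.7°

Sort the longitudes: -115.9°, -64.7°, -49.2°.
Eastward gaps between consecutive values (wrapping around): 51.2°, 15.5°, 293.3°.
Largest gap = 293.3° ⇒ minimal covering band is its complement: 360° − 293.3° = 66.7°.
Band runs from -115.9° eastward to -49.2°.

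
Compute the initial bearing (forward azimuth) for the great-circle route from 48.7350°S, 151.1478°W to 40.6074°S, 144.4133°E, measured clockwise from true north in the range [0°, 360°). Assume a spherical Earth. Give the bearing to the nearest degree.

Δλ = 144.4133 − -151.1478 = 295.5611°; wrapped into (−180°, 180°]: -64.4389°.
θ = atan2( sin Δλ · cos φ₂ , cos φ₁ · sin φ₂ − sin φ₁ · cos φ₂ · cos Δλ )
  = atan2(-0.68488, -0.18306) = -104.964° → normalised to [0°, 360°): 255.036°.

255°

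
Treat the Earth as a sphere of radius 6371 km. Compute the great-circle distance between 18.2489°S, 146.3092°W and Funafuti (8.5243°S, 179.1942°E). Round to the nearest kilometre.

3877 km

Δλ = 179.1942 − -146.3092 = 325.5034°; wrapped into (−180°, 180°]: -34.4966°.
Δφ = -8.5243 − -18.2489 = 9.7246°.
a = sin²(Δφ/2) + cos φ₁ · cos φ₂ · sin²(Δλ/2) = 0.089760.
c = 2·atan2(√a, √(1−a)) = 0.60855 rad → d = 6371·c ≈ 3877.05 km.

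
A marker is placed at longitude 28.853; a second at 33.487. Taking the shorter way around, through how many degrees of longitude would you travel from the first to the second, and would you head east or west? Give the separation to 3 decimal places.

Raw difference: 33.487 − 28.853 = 4.634°.
Normalise into (−180°, 180°]: 4.634° stays 4.634°.
Positive ⇒ the second point lies to the east; separation 4.634°.

4.634° east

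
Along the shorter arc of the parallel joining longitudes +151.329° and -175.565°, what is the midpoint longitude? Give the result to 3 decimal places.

+167.882°

Signed shortest Δλ from +151.329° to -175.565° is +33.106°.
Midpoint longitude = +151.329° + (+33.106°)/2 = +151.329° + 16.553° = +167.882°.
(The naïve average (+151.329 + -175.565)/2 = -12.118° is on the wrong side of the globe.)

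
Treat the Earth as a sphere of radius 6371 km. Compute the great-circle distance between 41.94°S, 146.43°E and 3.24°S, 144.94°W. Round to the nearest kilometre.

8010 km

Δλ = -144.94 − 146.43 = -291.37°; wrapped into (−180°, 180°]: 68.63°.
Δφ = -3.24 − -41.94 = 38.70°.
a = sin²(Δφ/2) + cos φ₁ · cos φ₂ · sin²(Δλ/2) = 0.345805.
c = 2·atan2(√a, √(1−a)) = 1.25730 rad → d = 6371·c ≈ 8010.23 km.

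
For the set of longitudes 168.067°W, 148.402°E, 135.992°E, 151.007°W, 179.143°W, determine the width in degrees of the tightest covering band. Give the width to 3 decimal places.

Sort the longitudes: -179.143°, -168.067°, -151.007°, +135.992°, +148.402°.
Eastward gaps between consecutive values (wrapping around): 11.076°, 17.060°, 286.999°, 12.410°, 32.455°.
Largest gap = 286.999° ⇒ minimal covering band is its complement: 360° − 286.999° = 73.001°.
Band runs from +135.992° eastward to -151.007°, crossing the antimeridian.

73.001°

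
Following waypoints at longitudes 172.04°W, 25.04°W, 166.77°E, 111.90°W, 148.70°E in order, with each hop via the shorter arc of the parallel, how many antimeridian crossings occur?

Leg 1: -172.04° → -25.04°, shortest Δλ = 147.0° (east) — does not cross 180°.
Leg 2: -25.04° → +166.77°, shortest Δλ = -168.19° (west) — crosses 180°.
Leg 3: +166.77° → -111.90°, shortest Δλ = 81.33° (east) — crosses 180°.
Leg 4: -111.90° → +148.70°, shortest Δλ = -99.4° (west) — crosses 180°.
Total crossings: 3.

3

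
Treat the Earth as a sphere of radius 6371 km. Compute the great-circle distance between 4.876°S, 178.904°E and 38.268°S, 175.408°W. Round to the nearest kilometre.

Δλ = -175.408 − 178.904 = -354.312°; wrapped into (−180°, 180°]: 5.688°.
Δφ = -38.268 − -4.876 = -33.392°.
a = sin²(Δφ/2) + cos φ₁ · cos φ₂ · sin²(Δλ/2) = 0.084463.
c = 2·atan2(√a, √(1−a)) = 0.58976 rad → d = 6371·c ≈ 3757.37 km.

3757 km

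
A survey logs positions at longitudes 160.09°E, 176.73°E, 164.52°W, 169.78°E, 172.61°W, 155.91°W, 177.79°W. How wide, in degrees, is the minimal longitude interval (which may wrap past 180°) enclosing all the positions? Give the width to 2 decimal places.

Sort the longitudes: -177.79°, -172.61°, -164.52°, -155.91°, +160.09°, +169.78°, +176.73°.
Eastward gaps between consecutive values (wrapping around): 5.18°, 8.09°, 8.61°, 316.00°, 9.69°, 6.95°, 5.48°.
Largest gap = 316.00° ⇒ minimal covering band is its complement: 360° − 316.00° = 44.00°.
Band runs from +160.09° eastward to -155.91°, crossing the antimeridian.

44.00°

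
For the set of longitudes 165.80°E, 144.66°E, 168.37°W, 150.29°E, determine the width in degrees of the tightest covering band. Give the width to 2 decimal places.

Sort the longitudes: -168.37°, +144.66°, +150.29°, +165.80°.
Eastward gaps between consecutive values (wrapping around): 313.03°, 5.63°, 15.51°, 25.83°.
Largest gap = 313.03° ⇒ minimal covering band is its complement: 360° − 313.03° = 46.97°.
Band runs from +144.66° eastward to -168.37°, crossing the antimeridian.

46.97°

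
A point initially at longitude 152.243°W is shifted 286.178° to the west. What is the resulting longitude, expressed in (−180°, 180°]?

78.421°W

Start at -152.243°; shift −286.178° → -438.421°.
-438.421° lies outside (−180°, 180°]; add 360° → -78.421°.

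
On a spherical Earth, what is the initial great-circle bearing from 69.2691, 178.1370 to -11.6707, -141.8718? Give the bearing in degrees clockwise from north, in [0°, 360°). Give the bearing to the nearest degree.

Δλ = -141.8718 − 178.1370 = -320.0088°; wrapped into (−180°, 180°]: 39.9912°.
θ = atan2( sin Δλ · cos φ₂ , cos φ₁ · sin φ₂ − sin φ₁ · cos φ₂ · cos Δλ )
  = atan2(0.62938, -0.77333) = 140.859° → normalised to [0°, 360°): 140.859°.

141°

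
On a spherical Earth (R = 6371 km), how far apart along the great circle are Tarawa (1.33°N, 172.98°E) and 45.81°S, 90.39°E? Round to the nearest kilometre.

Δλ = 90.39 − 172.98 = -82.59°.
Δφ = -45.81 − 1.33 = -47.14°.
a = sin²(Δφ/2) + cos φ₁ · cos φ₂ · sin²(Δλ/2) = 0.463385.
c = 2·atan2(√a, √(1−a)) = 1.49750 rad → d = 6371·c ≈ 9540.58 km.

9541 km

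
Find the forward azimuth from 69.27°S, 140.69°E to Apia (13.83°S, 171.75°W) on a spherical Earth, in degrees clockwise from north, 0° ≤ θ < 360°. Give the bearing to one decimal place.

Δλ = -171.75 − 140.69 = -312.44°; wrapped into (−180°, 180°]: 47.56°.
θ = atan2( sin Δλ · cos φ₂ , cos φ₁ · sin φ₂ − sin φ₁ · cos φ₂ · cos Δλ )
  = atan2(0.71659, 0.52822) = 53.605° → normalised to [0°, 360°): 53.605°.

53.6°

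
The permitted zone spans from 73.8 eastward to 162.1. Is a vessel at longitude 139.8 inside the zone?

Yes

Band width going east from +73.8° to +162.1°: ((162.1 − 73.8) mod 360) = 88.3°.
Offset of +139.8° east of the west edge: ((139.8 − 73.8) mod 360) = 66.0°.
66.0° ≤ 88.3° ⇒ inside.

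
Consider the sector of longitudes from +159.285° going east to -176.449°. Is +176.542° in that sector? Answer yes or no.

Yes

Band width going east from +159.285° to -176.449°: ((-176.449 − 159.285) mod 360) = 24.266°.
Offset of +176.542° east of the west edge: ((176.542 − 159.285) mod 360) = 17.257°.
17.257° ≤ 24.266° ⇒ inside.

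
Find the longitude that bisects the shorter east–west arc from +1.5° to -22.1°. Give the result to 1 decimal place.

-10.3°

Signed shortest Δλ from +1.5° to -22.1° is -23.6°.
Midpoint longitude = +1.5° + (-23.6°)/2 = +1.5° − 11.8° = -10.3°.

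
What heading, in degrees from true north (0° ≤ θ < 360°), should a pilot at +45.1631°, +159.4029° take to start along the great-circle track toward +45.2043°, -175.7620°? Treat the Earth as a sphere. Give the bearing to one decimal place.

81.0°

Δλ = -175.7620 − 159.4029 = -335.1649°; wrapped into (−180°, 180°]: 24.8351°.
θ = atan2( sin Δλ · cos φ₂ , cos φ₁ · sin φ₂ − sin φ₁ · cos φ₂ · cos Δλ )
  = atan2(0.29593, 0.04692) = 80.990° → normalised to [0°, 360°): 80.990°.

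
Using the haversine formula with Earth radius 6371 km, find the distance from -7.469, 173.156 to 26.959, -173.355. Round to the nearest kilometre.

Δλ = -173.355 − 173.156 = -346.511°; wrapped into (−180°, 180°]: 13.489°.
Δφ = 26.959 − -7.469 = 34.428°.
a = sin²(Δφ/2) + cos φ₁ · cos φ₂ · sin²(Δλ/2) = 0.099771.
c = 2·atan2(√a, √(1−a)) = 0.64274 rad → d = 6371·c ≈ 4094.88 km.

4095 km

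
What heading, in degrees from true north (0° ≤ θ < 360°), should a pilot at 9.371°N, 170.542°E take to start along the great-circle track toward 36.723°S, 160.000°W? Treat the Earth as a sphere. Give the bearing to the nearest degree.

Δλ = -160.000 − 170.542 = -330.542°; wrapped into (−180°, 180°]: 29.458°.
θ = atan2( sin Δλ · cos φ₂ , cos φ₁ · sin φ₂ − sin φ₁ · cos φ₂ · cos Δλ )
  = atan2(0.39418, -0.70361) = 150.741° → normalised to [0°, 360°): 150.741°.

151°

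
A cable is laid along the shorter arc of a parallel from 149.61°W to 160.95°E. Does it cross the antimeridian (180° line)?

Yes

Naïve |160.95 − -149.61| = 310.56° > 180°, so the shorter arc goes the other way round — across 180°.
Signed shortest Δλ = ((160.95 − -149.61 + 180) mod 360) − 180 = -49.44°.
Going west by 49.44° from -149.61° passes through 180° before reaching +160.95°.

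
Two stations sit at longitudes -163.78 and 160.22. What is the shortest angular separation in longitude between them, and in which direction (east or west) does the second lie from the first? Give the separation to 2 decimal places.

36.00° west

Raw difference: 160.22 − -163.78 = 324.0°.
Normalise into (−180°, 180°]: 324.0° − 360° = -36.0°.
Negative ⇒ the second point lies to the west; separation 36.00°.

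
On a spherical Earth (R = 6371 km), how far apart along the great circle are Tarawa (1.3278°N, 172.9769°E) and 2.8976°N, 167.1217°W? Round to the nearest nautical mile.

1198 nmi

Δλ = -167.1217 − 172.9769 = -340.0986°; wrapped into (−180°, 180°]: 19.9014°.
Δφ = 2.8976 − 1.3278 = 1.5698°.
a = sin²(Δφ/2) + cos φ₁ · cos φ₂ · sin²(Δλ/2) = 0.030002.
c = 2·atan2(√a, √(1−a)) = 0.34818 rad → d = 6371·c ≈ 2218.22 km ≈ 1197.75 nmi.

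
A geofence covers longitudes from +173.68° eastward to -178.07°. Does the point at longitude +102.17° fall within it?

Band width going east from +173.68° to -178.07°: ((-178.07 − 173.68) mod 360) = 8.25°.
Offset of +102.17° east of the west edge: ((102.17 − 173.68) mod 360) = 288.49°.
288.49° > 8.25° ⇒ outside.

No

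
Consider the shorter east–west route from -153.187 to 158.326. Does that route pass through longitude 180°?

Naïve |158.326 − -153.187| = 311.513° > 180°, so the shorter arc goes the other way round — across 180°.
Signed shortest Δλ = ((158.326 − -153.187 + 180) mod 360) − 180 = -48.487°.
Going west by 48.487° from -153.187° passes through 180° before reaching +158.326°.

Yes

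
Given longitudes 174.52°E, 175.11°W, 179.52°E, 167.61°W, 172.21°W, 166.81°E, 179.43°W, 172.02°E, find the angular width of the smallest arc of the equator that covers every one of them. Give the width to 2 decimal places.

Sort the longitudes: -179.43°, -175.11°, -172.21°, -167.61°, +166.81°, +172.02°, +174.52°, +179.52°.
Eastward gaps between consecutive values (wrapping around): 4.32°, 2.90°, 4.60°, 334.42°, 5.21°, 2.50°, 5.00°, 1.05°.
Largest gap = 334.42° ⇒ minimal covering band is its complement: 360° − 334.42° = 25.58°.
Band runs from +166.81° eastward to -167.61°, crossing the antimeridian.

25.58°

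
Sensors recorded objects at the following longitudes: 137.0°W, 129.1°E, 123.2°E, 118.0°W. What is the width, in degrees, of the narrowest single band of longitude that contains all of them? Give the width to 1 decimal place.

Sort the longitudes: -137.0°, -118.0°, +123.2°, +129.1°.
Eastward gaps between consecutive values (wrapping around): 19.0°, 241.2°, 5.9°, 93.9°.
Largest gap = 241.2° ⇒ minimal covering band is its complement: 360° − 241.2° = 118.8°.
Band runs from +123.2° eastward to -118.0°, crossing the antimeridian.

118.8°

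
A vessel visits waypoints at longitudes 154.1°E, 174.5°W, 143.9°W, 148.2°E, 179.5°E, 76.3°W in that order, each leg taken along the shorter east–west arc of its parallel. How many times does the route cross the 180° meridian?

3

Leg 1: +154.1° → -174.5°, shortest Δλ = 31.4° (east) — crosses 180°.
Leg 2: -174.5° → -143.9°, shortest Δλ = 30.6° (east) — does not cross 180°.
Leg 3: -143.9° → +148.2°, shortest Δλ = -67.9° (west) — crosses 180°.
Leg 4: +148.2° → +179.5°, shortest Δλ = 31.3° (east) — does not cross 180°.
Leg 5: +179.5° → -76.3°, shortest Δλ = 104.2° (east) — crosses 180°.
Total crossings: 3.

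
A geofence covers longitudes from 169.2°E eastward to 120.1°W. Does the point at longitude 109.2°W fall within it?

Band width going east from +169.2° to -120.1°: ((-120.1 − 169.2) mod 360) = 70.7°.
Offset of -109.2° east of the west edge: ((-109.2 − 169.2) mod 360) = 81.6°.
81.6° > 70.7° ⇒ outside.

No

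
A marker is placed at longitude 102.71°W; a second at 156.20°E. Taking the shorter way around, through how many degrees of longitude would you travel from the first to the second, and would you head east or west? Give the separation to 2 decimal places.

101.09° west

Raw difference: 156.20 − -102.71 = 258.91°.
Normalise into (−180°, 180°]: 258.91° − 360° = -101.09°.
Negative ⇒ the second point lies to the west; separation 101.09°.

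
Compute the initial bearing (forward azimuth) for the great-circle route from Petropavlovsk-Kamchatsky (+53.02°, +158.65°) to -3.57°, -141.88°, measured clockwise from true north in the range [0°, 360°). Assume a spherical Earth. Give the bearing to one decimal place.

117.2°

Δλ = -141.88 − 158.65 = -300.53°; wrapped into (−180°, 180°]: 59.47°.
θ = atan2( sin Δλ · cos φ₂ , cos φ₁ · sin φ₂ − sin φ₁ · cos φ₂ · cos Δλ )
  = atan2(0.85969, -0.44247) = 117.234° → normalised to [0°, 360°): 117.234°.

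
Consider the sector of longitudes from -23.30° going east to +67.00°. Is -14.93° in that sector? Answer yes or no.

Band width going east from -23.30° to +67.00°: ((67.00 − -23.30) mod 360) = 90.30°.
Offset of -14.93° east of the west edge: ((-14.93 − -23.30) mod 360) = 8.37°.
8.37° ≤ 90.30° ⇒ inside.

Yes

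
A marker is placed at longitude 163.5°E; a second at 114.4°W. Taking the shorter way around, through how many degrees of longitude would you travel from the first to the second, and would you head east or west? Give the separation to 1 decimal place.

82.1° east

Raw difference: -114.4 − 163.5 = -277.9°.
Normalise into (−180°, 180°]: -277.9° + 360° = 82.1°.
Positive ⇒ the second point lies to the east; separation 82.1°.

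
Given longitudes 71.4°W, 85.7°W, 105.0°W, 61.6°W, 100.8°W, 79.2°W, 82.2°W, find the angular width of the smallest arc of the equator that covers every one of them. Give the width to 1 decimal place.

Sort the longitudes: -105.0°, -100.8°, -85.7°, -82.2°, -79.2°, -71.4°, -61.6°.
Eastward gaps between consecutive values (wrapping around): 4.2°, 15.1°, 3.5°, 3.0°, 7.8°, 9.8°, 316.6°.
Largest gap = 316.6° ⇒ minimal covering band is its complement: 360° − 316.6° = 43.4°.
Band runs from -105.0° eastward to -61.6°.

43.4°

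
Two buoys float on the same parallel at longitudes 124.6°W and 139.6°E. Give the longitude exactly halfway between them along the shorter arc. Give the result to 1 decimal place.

Signed shortest Δλ from -124.6° to +139.6° is -95.8°.
Midpoint longitude = -124.6° + (-95.8°)/2 = -124.6° − 47.9° = -172.5°.
(The naïve average (-124.6 + +139.6)/2 = 7.5° is on the wrong side of the globe.)

172.5°W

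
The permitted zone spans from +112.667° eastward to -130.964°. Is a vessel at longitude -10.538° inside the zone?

Band width going east from +112.667° to -130.964°: ((-130.964 − 112.667) mod 360) = 116.369°.
Offset of -10.538° east of the west edge: ((-10.538 − 112.667) mod 360) = 236.795°.
236.795° > 116.369° ⇒ outside.

No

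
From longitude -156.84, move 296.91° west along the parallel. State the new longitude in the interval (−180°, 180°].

Start at -156.84°; shift −296.91° → -453.75°.
-453.75° lies outside (−180°, 180°]; add 360° → -93.75°.

-93.75°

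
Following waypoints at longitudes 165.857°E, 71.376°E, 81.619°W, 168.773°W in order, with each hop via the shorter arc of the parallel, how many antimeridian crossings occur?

Leg 1: +165.857° → +71.376°, shortest Δλ = -94.481° (west) — does not cross 180°.
Leg 2: +71.376° → -81.619°, shortest Δλ = -152.995° (west) — does not cross 180°.
Leg 3: -81.619° → -168.773°, shortest Δλ = -87.154° (west) — does not cross 180°.
Total crossings: 0.

0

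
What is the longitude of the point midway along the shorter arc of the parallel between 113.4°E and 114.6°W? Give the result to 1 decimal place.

Signed shortest Δλ from +113.4° to -114.6° is +132.0°.
Midpoint longitude = +113.4° + (+132.0°)/2 = +113.4° + 66.0° = +179.4°.
(The naïve average (+113.4 + -114.6)/2 = -0.6° is on the wrong side of the globe.)

179.4°E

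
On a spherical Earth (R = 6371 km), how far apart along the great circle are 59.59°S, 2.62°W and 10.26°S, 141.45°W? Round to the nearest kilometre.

Δλ = -141.45 − -2.62 = -138.83°.
Δφ = -10.26 − -59.59 = 49.33°.
a = sin²(Δφ/2) + cos φ₁ · cos φ₂ · sin²(Δλ/2) = 0.610666.
c = 2·atan2(√a, √(1−a)) = 1.79398 rad → d = 6371·c ≈ 11429.42 km.

11429 km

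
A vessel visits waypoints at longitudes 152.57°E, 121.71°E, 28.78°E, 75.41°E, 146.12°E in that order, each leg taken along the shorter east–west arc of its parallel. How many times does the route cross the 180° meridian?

0

Leg 1: +152.57° → +121.71°, shortest Δλ = -30.86° (west) — does not cross 180°.
Leg 2: +121.71° → +28.78°, shortest Δλ = -92.93° (west) — does not cross 180°.
Leg 3: +28.78° → +75.41°, shortest Δλ = 46.63° (east) — does not cross 180°.
Leg 4: +75.41° → +146.12°, shortest Δλ = 70.71° (east) — does not cross 180°.
Total crossings: 0.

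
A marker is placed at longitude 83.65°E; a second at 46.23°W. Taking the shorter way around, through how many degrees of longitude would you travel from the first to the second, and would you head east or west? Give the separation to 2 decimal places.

Raw difference: -46.23 − 83.65 = -129.88°.
Normalise into (−180°, 180°]: -129.88° stays -129.88°.
Negative ⇒ the second point lies to the west; separation 129.88°.

129.88° west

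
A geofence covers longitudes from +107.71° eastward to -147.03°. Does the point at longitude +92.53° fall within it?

Band width going east from +107.71° to -147.03°: ((-147.03 − 107.71) mod 360) = 105.26°.
Offset of +92.53° east of the west edge: ((92.53 − 107.71) mod 360) = 344.82°.
344.82° > 105.26° ⇒ outside.

No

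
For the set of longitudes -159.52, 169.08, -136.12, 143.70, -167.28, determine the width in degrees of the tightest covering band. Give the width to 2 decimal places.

80.18°

Sort the longitudes: -167.28°, -159.52°, -136.12°, +143.70°, +169.08°.
Eastward gaps between consecutive values (wrapping around): 7.76°, 23.40°, 279.82°, 25.38°, 23.64°.
Largest gap = 279.82° ⇒ minimal covering band is its complement: 360° − 279.82° = 80.18°.
Band runs from +143.70° eastward to -136.12°, crossing the antimeridian.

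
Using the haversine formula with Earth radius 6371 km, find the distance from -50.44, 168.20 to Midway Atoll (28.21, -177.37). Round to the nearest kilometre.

8860 km

Δλ = -177.37 − 168.20 = -345.57°; wrapped into (−180°, 180°]: 14.43°.
Δφ = 28.21 − -50.44 = 78.65°.
a = sin²(Δφ/2) + cos φ₁ · cos φ₂ · sin²(Δλ/2) = 0.410452.
c = 2·atan2(√a, √(1−a)) = 1.39073 rad → d = 6371·c ≈ 8860.33 km.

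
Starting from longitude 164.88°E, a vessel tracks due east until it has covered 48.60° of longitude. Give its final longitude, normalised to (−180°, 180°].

Start at +164.88°; shift +48.60° → +213.48°.
+213.48° lies outside (−180°, 180°]; subtract 360° → -146.52°.

146.52°W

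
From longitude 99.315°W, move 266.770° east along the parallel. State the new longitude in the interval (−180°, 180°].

Start at -99.315°; shift +266.770° → +167.455°.
+167.455° already lies in (−180°, 180°].

167.455°E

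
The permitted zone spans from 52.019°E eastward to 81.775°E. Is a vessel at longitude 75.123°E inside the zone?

Yes

Band width going east from +52.019° to +81.775°: ((81.775 − 52.019) mod 360) = 29.756°.
Offset of +75.123° east of the west edge: ((75.123 − 52.019) mod 360) = 23.104°.
23.104° ≤ 29.756° ⇒ inside.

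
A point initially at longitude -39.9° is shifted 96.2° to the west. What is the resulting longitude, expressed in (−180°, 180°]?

-136.1°

Start at -39.9°; shift −96.2° → -136.1°.
-136.1° already lies in (−180°, 180°].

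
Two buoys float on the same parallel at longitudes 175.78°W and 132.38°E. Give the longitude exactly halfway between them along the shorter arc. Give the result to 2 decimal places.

Signed shortest Δλ from -175.78° to +132.38° is -51.84°.
Midpoint longitude = -175.78° + (-51.84°)/2 = -175.78° − 25.92° = -201.70°.
Normalise into (−180°, 180°]: +158.30°.
(The naïve average (-175.78 + +132.38)/2 = -21.7° is on the wrong side of the globe.)

158.30°E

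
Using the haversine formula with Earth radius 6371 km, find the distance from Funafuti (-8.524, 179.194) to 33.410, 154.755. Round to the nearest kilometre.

Δλ = 154.755 − 179.194 = -24.439°.
Δφ = 33.410 − -8.524 = 41.934°.
a = sin²(Δφ/2) + cos φ₁ · cos φ₂ · sin²(Δλ/2) = 0.165025.
c = 2·atan2(√a, √(1−a)) = 0.83666 rad → d = 6371·c ≈ 5330.33 km.

5330 km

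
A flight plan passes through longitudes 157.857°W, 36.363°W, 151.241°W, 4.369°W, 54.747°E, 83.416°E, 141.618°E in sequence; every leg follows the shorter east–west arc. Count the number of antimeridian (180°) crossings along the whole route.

0

Leg 1: -157.857° → -36.363°, shortest Δλ = 121.494° (east) — does not cross 180°.
Leg 2: -36.363° → -151.241°, shortest Δλ = -114.878° (west) — does not cross 180°.
Leg 3: -151.241° → -4.369°, shortest Δλ = 146.872° (east) — does not cross 180°.
Leg 4: -4.369° → +54.747°, shortest Δλ = 59.116° (east) — does not cross 180°.
Leg 5: +54.747° → +83.416°, shortest Δλ = 28.669° (east) — does not cross 180°.
Leg 6: +83.416° → +141.618°, shortest Δλ = 58.202° (east) — does not cross 180°.
Total crossings: 0.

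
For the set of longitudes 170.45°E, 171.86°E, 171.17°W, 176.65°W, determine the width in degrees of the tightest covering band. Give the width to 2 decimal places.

Sort the longitudes: -176.65°, -171.17°, +170.45°, +171.86°.
Eastward gaps between consecutive values (wrapping around): 5.48°, 341.62°, 1.41°, 11.49°.
Largest gap = 341.62° ⇒ minimal covering band is its complement: 360° − 341.62° = 18.38°.
Band runs from +170.45° eastward to -171.17°, crossing the antimeridian.

18.38°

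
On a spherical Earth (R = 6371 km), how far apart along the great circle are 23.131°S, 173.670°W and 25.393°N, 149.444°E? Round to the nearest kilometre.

Δλ = 149.444 − -173.670 = 323.114°; wrapped into (−180°, 180°]: -36.886°.
Δφ = 25.393 − -23.131 = 48.524°.
a = sin²(Δφ/2) + cos φ₁ · cos φ₂ · sin²(Δλ/2) = 0.251993.
c = 2·atan2(√a, √(1−a)) = 1.05179 rad → d = 6371·c ≈ 6700.98 km.

6701 km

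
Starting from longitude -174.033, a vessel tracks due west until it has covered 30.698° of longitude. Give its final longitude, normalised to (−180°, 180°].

+155.269°

Start at -174.033°; shift −30.698° → -204.731°.
-204.731° lies outside (−180°, 180°]; add 360° → +155.269°.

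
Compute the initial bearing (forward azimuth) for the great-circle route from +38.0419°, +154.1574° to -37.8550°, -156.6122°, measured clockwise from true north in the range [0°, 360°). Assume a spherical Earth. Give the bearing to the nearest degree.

143°

Δλ = -156.6122 − 154.1574 = -310.7696°; wrapped into (−180°, 180°]: 49.2304°.
θ = atan2( sin Δλ · cos φ₂ , cos φ₁ · sin φ₂ − sin φ₁ · cos φ₂ · cos Δλ )
  = atan2(0.59797, -0.80103) = 143.259° → normalised to [0°, 360°): 143.259°.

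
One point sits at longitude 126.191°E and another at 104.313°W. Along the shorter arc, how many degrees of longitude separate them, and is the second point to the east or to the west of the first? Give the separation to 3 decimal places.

Raw difference: -104.313 − 126.191 = -230.504°.
Normalise into (−180°, 180°]: -230.504° + 360° = 129.496°.
Positive ⇒ the second point lies to the east; separation 129.496°.

129.496° east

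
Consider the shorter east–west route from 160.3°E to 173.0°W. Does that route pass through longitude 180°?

Yes

Naïve |-173.0 − 160.3| = 333.3° > 180°, so the shorter arc goes the other way round — across 180°.
Signed shortest Δλ = ((-173.0 − 160.3 + 180) mod 360) − 180 = 26.7°.
Going east by 26.7° from +160.3° passes through 180° before reaching -173.0°.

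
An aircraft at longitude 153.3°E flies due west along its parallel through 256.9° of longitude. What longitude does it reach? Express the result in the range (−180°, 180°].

103.6°W

Start at +153.3°; shift −256.9° → -103.6°.
-103.6° already lies in (−180°, 180°].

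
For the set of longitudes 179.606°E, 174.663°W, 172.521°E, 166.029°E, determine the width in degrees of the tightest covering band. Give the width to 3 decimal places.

19.308°

Sort the longitudes: -174.663°, +166.029°, +172.521°, +179.606°.
Eastward gaps between consecutive values (wrapping around): 340.692°, 6.492°, 7.085°, 5.731°.
Largest gap = 340.692° ⇒ minimal covering band is its complement: 360° − 340.692° = 19.308°.
Band runs from +166.029° eastward to -174.663°, crossing the antimeridian.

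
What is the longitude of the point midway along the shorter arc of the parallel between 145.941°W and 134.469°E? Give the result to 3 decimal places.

174.264°E

Signed shortest Δλ from -145.941° to +134.469° is -79.590°.
Midpoint longitude = -145.941° + (-79.590°)/2 = -145.941° − 39.795° = -185.736°.
Normalise into (−180°, 180°]: +174.264°.
(The naïve average (-145.941 + +134.469)/2 = -5.736° is on the wrong side of the globe.)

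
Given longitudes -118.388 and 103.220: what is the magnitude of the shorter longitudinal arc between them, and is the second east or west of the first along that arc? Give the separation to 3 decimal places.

Raw difference: 103.220 − -118.388 = 221.608°.
Normalise into (−180°, 180°]: 221.608° − 360° = -138.392°.
Negative ⇒ the second point lies to the west; separation 138.392°.

138.392° west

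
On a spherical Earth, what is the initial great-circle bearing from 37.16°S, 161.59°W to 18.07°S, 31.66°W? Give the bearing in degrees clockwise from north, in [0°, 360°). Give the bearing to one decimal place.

130.2°

Δλ = -31.66 − -161.59 = 129.93°.
θ = atan2( sin Δλ · cos φ₂ , cos φ₁ · sin φ₂ − sin φ₁ · cos φ₂ · cos Δλ )
  = atan2(0.72901, -0.61578) = 130.187° → normalised to [0°, 360°): 130.187°.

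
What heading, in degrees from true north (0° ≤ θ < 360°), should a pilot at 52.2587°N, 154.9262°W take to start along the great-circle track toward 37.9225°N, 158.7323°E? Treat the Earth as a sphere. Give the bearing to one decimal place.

Δλ = 158.7323 − -154.9262 = 313.6585°; wrapped into (−180°, 180°]: -46.3415°.
θ = atan2( sin Δλ · cos φ₂ , cos φ₁ · sin φ₂ − sin φ₁ · cos φ₂ · cos Δλ )
  = atan2(-0.57070, -0.05446) = -95.451° → normalised to [0°, 360°): 264.549°.

264.5°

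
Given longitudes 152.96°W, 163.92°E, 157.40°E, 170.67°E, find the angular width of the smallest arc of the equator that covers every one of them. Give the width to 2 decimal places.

Sort the longitudes: -152.96°, +157.40°, +163.92°, +170.67°.
Eastward gaps between consecutive values (wrapping around): 310.36°, 6.52°, 6.75°, 36.37°.
Largest gap = 310.36° ⇒ minimal covering band is its complement: 360° − 310.36° = 49.64°.
Band runs from +157.40° eastward to -152.96°, crossing the antimeridian.

49.64°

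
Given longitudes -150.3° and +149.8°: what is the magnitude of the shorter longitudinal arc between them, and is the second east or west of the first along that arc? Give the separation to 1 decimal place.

59.9° west

Raw difference: 149.8 − -150.3 = 300.1°.
Normalise into (−180°, 180°]: 300.1° − 360° = -59.9°.
Negative ⇒ the second point lies to the west; separation 59.9°.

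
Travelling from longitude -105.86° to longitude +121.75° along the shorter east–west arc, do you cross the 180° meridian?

Yes

Naïve |121.75 − -105.86| = 227.61° > 180°, so the shorter arc goes the other way round — across 180°.
Signed shortest Δλ = ((121.75 − -105.86 + 180) mod 360) − 180 = -132.39°.
Going west by 132.39° from -105.86° passes through 180° before reaching +121.75°.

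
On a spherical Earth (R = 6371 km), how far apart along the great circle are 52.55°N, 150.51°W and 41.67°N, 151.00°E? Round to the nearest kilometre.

Δλ = 151.00 − -150.51 = 301.51°; wrapped into (−180°, 180°]: -58.49°.
Δφ = 41.67 − 52.55 = -10.88°.
a = sin²(Δφ/2) + cos φ₁ · cos φ₂ · sin²(Δλ/2) = 0.117399.
c = 2·atan2(√a, √(1−a)) = 0.69944 rad → d = 6371·c ≈ 4456.14 km.

4456 km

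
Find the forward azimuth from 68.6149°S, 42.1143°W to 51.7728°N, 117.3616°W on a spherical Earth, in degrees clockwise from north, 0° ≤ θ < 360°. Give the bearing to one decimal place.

Δλ = -117.3616 − -42.1143 = -75.2473°.
θ = atan2( sin Δλ · cos φ₂ , cos φ₁ · sin φ₂ − sin φ₁ · cos φ₂ · cos Δλ )
  = atan2(-0.59838, 0.43317) = -54.099° → normalised to [0°, 360°): 305.901°.

305.9°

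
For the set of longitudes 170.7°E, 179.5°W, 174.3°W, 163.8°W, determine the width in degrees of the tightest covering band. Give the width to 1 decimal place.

25.5°

Sort the longitudes: -179.5°, -174.3°, -163.8°, +170.7°.
Eastward gaps between consecutive values (wrapping around): 5.2°, 10.5°, 334.5°, 9.8°.
Largest gap = 334.5° ⇒ minimal covering band is its complement: 360° − 334.5° = 25.5°.
Band runs from +170.7° eastward to -163.8°, crossing the antimeridian.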